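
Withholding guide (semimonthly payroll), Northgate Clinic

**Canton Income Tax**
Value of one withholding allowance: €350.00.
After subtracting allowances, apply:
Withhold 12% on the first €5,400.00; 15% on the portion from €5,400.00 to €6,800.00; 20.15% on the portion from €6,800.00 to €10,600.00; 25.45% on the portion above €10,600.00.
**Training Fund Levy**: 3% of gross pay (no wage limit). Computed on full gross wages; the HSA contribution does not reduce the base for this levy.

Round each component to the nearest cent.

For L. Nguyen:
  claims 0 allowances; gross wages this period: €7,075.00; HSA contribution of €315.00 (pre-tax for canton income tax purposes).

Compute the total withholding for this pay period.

€1,064.25

Canton Income Tax: taxable = €7,075.00 − €315.00 = €6,760.00
  €648.00 + 15% × (€6,760.00 − €5,400.00) = €648.00 + 15% × €1,360.00 = €852.00
Training Fund Levy: 3% × €7,075.00 = €212.25
Total: €852.00 + €212.25 = €1,064.25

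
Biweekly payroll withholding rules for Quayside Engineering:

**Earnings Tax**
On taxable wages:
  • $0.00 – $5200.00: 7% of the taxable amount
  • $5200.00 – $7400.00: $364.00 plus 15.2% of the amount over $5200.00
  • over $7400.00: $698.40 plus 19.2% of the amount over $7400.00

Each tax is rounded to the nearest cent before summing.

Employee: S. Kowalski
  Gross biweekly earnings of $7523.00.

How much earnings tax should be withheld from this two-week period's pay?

Earnings Tax: taxable = $7523.00
  $698.40 + 19.2% × ($7523.00 − $7400.00) = $698.40 + 19.2% × $123.00 = $722.02

$722.02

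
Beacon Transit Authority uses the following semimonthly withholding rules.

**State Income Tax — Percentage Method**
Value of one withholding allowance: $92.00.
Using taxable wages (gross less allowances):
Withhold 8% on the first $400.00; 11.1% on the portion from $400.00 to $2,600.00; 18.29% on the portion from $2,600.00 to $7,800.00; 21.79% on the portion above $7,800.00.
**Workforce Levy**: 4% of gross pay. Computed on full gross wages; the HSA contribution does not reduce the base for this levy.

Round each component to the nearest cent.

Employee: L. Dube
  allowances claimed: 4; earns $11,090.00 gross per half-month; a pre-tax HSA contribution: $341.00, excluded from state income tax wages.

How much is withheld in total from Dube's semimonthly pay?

State Income Tax: taxable = $11,090.00 − $341.00 − 4×$92.00 = $10,381.00
  $1,227.28 + 21.79% × ($10,381.00 − $7,800.00) = $1,227.28 + 21.79% × $2,581.00 = $1,789.68
Workforce Levy: 4% × $11,090.00 = $443.60
Total: $1,789.68 + $443.60 = $2,233.28

$2,233.28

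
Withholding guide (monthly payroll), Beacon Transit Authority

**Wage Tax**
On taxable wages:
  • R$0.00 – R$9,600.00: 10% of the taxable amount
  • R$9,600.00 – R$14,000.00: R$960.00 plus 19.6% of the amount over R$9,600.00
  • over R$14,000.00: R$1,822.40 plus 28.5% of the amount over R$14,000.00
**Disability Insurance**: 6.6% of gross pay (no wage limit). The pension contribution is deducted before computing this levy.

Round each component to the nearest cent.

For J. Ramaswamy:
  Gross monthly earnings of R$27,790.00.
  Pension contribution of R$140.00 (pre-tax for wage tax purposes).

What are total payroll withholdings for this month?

R$7,537.55

Wage Tax: taxable = R$27,790.00 − R$140.00 = R$27,650.00
  R$1,822.40 + 28.5% × (R$27,650.00 − R$14,000.00) = R$1,822.40 + 28.5% × R$13,650.00 = R$5,712.65
Disability Insurance: 6.6% × R$27,650.00 = R$1,824.90
Total: R$5,712.65 + R$1,824.90 = R$7,537.55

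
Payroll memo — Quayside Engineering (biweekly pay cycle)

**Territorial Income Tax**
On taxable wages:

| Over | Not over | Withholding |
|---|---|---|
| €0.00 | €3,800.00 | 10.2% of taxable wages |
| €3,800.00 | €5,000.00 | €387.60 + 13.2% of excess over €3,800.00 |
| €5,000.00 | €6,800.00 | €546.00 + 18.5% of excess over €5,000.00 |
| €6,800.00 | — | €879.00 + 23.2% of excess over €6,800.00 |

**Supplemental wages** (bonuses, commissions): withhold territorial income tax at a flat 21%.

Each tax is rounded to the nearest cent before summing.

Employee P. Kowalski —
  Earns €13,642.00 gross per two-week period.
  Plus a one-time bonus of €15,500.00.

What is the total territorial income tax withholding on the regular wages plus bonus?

Territorial Income Tax: taxable = €13,642.00
  €879.00 + 23.2% × (€13,642.00 − €6,800.00) = €879.00 + 23.2% × €6,842.00 = €2,466.34
Supplemental (21% flat on bonus): 21% × €15,500.00 = €3,255.00
Total territorial income tax: €2,466.34 + €3,255.00 = €5,721.34

€5,721.34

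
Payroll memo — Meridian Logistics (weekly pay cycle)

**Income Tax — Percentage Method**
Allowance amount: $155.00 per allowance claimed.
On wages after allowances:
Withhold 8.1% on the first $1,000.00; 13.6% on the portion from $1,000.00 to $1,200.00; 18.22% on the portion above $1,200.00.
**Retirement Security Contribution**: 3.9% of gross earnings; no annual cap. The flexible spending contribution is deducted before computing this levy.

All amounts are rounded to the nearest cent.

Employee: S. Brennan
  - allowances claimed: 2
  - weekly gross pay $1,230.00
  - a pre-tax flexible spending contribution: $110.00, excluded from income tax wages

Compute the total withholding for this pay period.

Income Tax: taxable = $1,230.00 − $110.00 − 2×$155.00 = $810.00
  8.1% × $810.00 = $65.61
Retirement Security Contribution: 3.9% × $1,120.00 = $43.68
Total: $65.61 + $43.68 = $109.29

$109.29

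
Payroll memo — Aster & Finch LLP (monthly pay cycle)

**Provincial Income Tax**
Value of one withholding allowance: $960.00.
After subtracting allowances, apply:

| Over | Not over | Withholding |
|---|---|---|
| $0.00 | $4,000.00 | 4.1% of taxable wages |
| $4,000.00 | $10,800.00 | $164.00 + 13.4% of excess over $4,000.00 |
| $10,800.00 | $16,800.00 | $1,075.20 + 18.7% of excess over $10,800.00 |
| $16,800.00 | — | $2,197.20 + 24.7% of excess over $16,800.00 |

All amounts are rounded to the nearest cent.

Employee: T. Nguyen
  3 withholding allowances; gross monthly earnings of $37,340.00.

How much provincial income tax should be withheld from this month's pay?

$6,559.22

Provincial Income Tax: taxable = $37,340.00 − 3×$960.00 = $34,460.00
  $2,197.20 + 24.7% × ($34,460.00 − $16,800.00) = $2,197.20 + 24.7% × $17,660.00 = $6,559.22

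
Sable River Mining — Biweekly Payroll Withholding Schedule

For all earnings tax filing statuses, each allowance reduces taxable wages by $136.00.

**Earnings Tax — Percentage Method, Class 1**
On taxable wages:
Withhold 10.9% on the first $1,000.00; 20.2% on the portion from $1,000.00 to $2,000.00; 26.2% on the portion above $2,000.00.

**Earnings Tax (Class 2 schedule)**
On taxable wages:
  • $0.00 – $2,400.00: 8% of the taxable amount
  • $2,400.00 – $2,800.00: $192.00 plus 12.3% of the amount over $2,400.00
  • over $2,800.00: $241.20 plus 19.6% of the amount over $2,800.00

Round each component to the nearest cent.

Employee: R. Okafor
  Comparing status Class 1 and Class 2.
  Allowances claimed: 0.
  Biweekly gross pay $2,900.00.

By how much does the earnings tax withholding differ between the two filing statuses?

Earnings Tax (Class 1): taxable = $2,900.00
  $311.00 + 26.2% × ($2,900.00 − $2,000.00) = $311.00 + 26.2% × $900.00 = $546.80
Earnings Tax (Class 2): taxable = $2,900.00
  $241.20 + 19.6% × ($2,900.00 − $2,800.00) = $241.20 + 19.6% × $100.00 = $260.80
Difference: |$546.80 − $260.80| = $286.00 (higher under Class 1)

$286.00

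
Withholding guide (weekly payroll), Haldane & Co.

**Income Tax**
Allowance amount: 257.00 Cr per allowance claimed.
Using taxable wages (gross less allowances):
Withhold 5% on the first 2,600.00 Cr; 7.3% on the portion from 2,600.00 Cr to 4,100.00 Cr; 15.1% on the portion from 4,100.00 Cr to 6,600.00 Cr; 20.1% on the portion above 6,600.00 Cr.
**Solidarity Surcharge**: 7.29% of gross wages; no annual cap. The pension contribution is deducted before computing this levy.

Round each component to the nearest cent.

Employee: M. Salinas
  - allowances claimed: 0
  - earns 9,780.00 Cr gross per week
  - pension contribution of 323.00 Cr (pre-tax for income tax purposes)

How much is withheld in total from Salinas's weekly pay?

Income Tax: taxable = 9,780.00 Cr − 323.00 Cr = 9,457.00 Cr
  617.00 Cr + 20.1% × (9,457.00 Cr − 6,600.00 Cr) = 617.00 Cr + 20.1% × 2,857.00 Cr = 1,191.26 Cr
Solidarity Surcharge: 7.29% × 9,457.00 Cr = 689.42 Cr
Total: 1,191.26 Cr + 689.42 Cr = 1,880.68 Cr

1,880.68 Cr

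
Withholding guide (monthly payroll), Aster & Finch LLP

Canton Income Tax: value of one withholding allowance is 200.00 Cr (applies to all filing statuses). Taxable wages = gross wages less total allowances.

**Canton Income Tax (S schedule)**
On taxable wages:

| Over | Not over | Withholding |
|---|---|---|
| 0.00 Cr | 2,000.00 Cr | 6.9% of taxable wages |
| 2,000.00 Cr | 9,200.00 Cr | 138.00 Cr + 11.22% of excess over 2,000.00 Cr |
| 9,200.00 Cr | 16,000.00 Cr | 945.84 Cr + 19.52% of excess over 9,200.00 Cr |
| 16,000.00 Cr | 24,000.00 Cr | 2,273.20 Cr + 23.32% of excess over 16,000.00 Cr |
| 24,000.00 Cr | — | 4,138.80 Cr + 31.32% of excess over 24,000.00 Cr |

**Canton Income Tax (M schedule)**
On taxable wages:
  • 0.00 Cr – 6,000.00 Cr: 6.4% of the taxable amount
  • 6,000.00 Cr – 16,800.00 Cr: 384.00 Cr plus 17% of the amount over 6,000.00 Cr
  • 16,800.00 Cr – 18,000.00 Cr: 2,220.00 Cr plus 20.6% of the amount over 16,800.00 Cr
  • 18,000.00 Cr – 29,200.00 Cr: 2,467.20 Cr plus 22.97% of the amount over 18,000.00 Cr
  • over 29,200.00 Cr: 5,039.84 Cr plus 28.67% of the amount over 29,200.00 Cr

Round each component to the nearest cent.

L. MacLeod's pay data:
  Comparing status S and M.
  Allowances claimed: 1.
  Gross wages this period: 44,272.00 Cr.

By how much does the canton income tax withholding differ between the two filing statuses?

1,121.71 Cr

Canton Income Tax (S): taxable = 44,272.00 Cr − 1×200.00 Cr = 44,072.00 Cr
  4,138.80 Cr + 31.32% × (44,072.00 Cr − 24,000.00 Cr) = 4,138.80 Cr + 31.32% × 20,072.00 Cr = 10,425.35 Cr
Canton Income Tax (M): taxable = 44,272.00 Cr − 1×200.00 Cr = 44,072.00 Cr
  5,039.84 Cr + 28.67% × (44,072.00 Cr − 29,200.00 Cr) = 5,039.84 Cr + 28.67% × 14,872.00 Cr = 9,303.64 Cr
Difference: |10,425.35 Cr − 9,303.64 Cr| = 1,121.71 Cr (higher under S)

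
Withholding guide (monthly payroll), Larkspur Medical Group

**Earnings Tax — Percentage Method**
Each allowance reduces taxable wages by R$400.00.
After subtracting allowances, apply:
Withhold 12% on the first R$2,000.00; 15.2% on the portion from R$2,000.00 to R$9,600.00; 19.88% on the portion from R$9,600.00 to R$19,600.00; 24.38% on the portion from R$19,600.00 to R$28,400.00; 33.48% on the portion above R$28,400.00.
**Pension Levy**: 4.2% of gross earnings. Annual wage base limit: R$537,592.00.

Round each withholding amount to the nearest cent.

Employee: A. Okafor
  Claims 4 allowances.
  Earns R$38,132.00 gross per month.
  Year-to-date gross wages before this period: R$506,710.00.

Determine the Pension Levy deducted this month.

Pension Levy: cap R$537,592.00 − YTD R$506,710.00 = R$30,882.00 subject; 4.2% × R$30,882.00 = R$1,297.04

R$1,297.04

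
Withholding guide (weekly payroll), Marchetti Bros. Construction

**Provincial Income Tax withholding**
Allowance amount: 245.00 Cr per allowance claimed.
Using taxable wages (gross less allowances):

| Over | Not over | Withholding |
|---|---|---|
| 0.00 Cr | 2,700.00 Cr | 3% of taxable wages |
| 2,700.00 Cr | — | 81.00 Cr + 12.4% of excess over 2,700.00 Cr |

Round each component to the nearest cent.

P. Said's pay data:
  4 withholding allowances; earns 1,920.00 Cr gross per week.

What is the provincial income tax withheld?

Provincial Income Tax: taxable = 1,920.00 Cr − 4×245.00 Cr = 940.00 Cr
  3% × 940.00 Cr = 28.20 Cr

28.20 Cr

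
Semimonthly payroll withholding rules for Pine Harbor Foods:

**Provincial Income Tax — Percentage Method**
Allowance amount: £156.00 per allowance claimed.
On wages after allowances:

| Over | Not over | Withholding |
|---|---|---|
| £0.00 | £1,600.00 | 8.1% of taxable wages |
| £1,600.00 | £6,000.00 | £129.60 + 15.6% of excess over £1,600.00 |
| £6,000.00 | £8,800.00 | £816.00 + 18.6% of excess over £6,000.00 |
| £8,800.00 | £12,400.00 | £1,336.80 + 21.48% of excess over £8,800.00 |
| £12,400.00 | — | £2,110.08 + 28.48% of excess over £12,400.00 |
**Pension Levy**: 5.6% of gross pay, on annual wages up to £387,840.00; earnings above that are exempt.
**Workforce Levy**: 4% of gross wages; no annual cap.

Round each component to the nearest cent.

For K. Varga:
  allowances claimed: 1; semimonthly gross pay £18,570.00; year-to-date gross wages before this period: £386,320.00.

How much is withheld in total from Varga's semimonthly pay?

Provincial Income Tax: taxable = £18,570.00 − 1×£156.00 = £18,414.00
  £2,110.08 + 28.48% × (£18,414.00 − £12,400.00) = £2,110.08 + 28.48% × £6,014.00 = £3,822.87
Pension Levy: cap £387,840.00 − YTD £386,320.00 = £1,520.00 subject; 5.6% × £1,520.00 = £85.12
Workforce Levy: 4% × £18,570.00 = £742.80
Total: £3,822.87 + £85.12 + £742.80 = £4,650.79

£4,650.79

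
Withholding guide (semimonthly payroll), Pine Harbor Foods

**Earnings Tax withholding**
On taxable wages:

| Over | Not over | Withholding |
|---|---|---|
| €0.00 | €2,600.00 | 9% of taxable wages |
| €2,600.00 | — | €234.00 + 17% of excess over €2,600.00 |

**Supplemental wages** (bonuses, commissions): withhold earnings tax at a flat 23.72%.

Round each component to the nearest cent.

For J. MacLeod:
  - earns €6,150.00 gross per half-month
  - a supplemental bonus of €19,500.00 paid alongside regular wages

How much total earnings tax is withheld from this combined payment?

Earnings Tax: taxable = €6,150.00
  €234.00 + 17% × (€6,150.00 − €2,600.00) = €234.00 + 17% × €3,550.00 = €837.50
Supplemental (23.72% flat on bonus): 23.72% × €19,500.00 = €4,625.40
Total earnings tax: €837.50 + €4,625.40 = €5,462.90

€5,462.90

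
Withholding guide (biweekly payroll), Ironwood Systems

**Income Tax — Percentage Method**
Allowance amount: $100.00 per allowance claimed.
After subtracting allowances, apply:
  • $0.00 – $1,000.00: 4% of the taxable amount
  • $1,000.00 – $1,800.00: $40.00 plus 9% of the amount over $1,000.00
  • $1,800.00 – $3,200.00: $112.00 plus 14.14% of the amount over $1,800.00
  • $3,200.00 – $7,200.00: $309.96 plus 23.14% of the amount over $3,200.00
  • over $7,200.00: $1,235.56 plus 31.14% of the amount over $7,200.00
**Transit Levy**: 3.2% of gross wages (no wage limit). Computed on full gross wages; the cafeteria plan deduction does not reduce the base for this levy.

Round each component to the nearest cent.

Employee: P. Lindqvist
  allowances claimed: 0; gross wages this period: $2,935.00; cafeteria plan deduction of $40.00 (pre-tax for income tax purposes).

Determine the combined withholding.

$360.75

Income Tax: taxable = $2,935.00 − $40.00 = $2,895.00
  $112.00 + 14.14% × ($2,895.00 − $1,800.00) = $112.00 + 14.14% × $1,095.00 = $266.83
Transit Levy: 3.2% × $2,935.00 = $93.92
Total: $266.83 + $93.92 = $360.75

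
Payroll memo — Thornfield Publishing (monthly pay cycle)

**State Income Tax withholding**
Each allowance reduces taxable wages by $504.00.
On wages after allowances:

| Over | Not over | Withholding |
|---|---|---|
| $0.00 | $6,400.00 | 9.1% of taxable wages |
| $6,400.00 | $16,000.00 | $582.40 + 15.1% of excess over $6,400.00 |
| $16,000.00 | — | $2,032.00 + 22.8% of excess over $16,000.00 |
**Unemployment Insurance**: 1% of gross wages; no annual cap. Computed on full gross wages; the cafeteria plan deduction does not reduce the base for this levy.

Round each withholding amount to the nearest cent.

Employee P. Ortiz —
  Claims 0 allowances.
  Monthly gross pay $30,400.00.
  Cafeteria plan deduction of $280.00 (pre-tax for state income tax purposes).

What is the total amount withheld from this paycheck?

$5,555.36

State Income Tax: taxable = $30,400.00 − $280.00 = $30,120.00
  $2,032.00 + 22.8% × ($30,120.00 − $16,000.00) = $2,032.00 + 22.8% × $14,120.00 = $5,251.36
Unemployment Insurance: 1% × $30,400.00 = $304.00
Total: $5,251.36 + $304.00 = $5,555.36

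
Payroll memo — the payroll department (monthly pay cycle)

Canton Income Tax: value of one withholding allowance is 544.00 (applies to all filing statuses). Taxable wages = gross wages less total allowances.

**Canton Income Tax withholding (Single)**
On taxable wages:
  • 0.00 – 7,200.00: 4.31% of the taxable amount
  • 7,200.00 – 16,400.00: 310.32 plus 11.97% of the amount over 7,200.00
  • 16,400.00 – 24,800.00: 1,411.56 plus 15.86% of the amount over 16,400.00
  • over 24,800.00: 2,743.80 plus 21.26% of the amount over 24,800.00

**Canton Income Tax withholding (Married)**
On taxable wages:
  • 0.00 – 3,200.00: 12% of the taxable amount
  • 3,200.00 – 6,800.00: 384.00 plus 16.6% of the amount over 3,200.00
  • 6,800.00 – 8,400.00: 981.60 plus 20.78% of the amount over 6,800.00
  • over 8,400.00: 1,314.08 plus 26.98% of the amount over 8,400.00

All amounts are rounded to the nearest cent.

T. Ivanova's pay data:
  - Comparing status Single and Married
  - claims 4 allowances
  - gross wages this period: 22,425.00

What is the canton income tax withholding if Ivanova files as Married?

Canton Income Tax (Married): taxable = 22,425.00 − 4×544.00 = 20,249.00
  1,314.08 + 26.98% × (20,249.00 − 8,400.00) = 1,314.08 + 26.98% × 11,849.00 = 4,510.94

4,510.94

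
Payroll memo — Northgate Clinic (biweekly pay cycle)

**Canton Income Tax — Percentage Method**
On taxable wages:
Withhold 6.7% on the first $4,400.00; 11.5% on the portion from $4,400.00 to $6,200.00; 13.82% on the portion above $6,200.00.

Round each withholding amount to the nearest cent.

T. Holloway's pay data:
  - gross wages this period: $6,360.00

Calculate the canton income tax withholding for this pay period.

$523.91

Canton Income Tax: taxable = $6,360.00
  $501.80 + 13.82% × ($6,360.00 − $6,200.00) = $501.80 + 13.82% × $160.00 = $523.91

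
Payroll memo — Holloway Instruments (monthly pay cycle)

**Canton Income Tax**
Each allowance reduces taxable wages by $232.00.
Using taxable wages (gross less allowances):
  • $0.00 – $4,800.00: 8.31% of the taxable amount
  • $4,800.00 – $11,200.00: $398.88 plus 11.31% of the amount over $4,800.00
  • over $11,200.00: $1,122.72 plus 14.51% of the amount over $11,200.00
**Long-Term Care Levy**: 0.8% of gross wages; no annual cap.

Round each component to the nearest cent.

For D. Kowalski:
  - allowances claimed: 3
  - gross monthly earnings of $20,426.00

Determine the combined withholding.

Canton Income Tax: taxable = $20,426.00 − 3×$232.00 = $19,730.00
  $1,122.72 + 14.51% × ($19,730.00 − $11,200.00) = $1,122.72 + 14.51% × $8,530.00 = $2,360.42
Long-Term Care Levy: 0.8% × $20,426.00 = $163.41
Total: $2,360.42 + $163.41 = $2,523.83

$2,523.83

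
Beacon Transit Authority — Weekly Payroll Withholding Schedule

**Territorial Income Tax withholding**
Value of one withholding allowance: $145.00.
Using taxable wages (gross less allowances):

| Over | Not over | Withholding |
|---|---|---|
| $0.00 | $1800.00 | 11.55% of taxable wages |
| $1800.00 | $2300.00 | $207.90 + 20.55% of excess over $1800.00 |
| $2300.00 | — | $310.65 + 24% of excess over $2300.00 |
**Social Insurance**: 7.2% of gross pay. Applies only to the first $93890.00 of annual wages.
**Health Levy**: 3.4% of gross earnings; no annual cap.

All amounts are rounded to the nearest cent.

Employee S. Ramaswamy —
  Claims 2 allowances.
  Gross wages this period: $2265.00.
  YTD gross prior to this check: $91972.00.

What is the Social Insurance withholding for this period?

$138.10

Social Insurance: cap $93890.00 − YTD $91972.00 = $1918.00 subject; 7.2% × $1918.00 = $138.10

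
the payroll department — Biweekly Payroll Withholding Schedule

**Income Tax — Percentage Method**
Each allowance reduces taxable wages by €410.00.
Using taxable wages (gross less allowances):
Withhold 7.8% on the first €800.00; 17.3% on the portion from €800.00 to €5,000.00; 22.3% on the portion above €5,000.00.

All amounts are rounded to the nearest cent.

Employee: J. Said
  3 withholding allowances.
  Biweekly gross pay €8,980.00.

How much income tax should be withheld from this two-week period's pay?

€1,402.25

Income Tax: taxable = €8,980.00 − 3×€410.00 = €7,750.00
  €789.00 + 22.3% × (€7,750.00 − €5,000.00) = €789.00 + 22.3% × €2,750.00 = €1,402.25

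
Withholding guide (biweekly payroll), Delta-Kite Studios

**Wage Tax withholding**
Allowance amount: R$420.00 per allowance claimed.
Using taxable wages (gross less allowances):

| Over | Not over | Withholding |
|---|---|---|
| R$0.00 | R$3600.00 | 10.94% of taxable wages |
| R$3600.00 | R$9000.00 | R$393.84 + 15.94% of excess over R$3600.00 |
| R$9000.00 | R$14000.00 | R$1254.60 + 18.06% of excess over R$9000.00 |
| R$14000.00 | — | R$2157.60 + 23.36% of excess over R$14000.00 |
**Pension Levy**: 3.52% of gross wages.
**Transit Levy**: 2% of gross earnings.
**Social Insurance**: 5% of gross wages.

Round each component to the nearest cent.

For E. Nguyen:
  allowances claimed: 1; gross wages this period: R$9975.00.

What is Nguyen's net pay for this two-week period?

Wage Tax: taxable = R$9975.00 − 1×R$420.00 = R$9555.00
  R$1254.60 + 18.06% × (R$9555.00 − R$9000.00) = R$1254.60 + 18.06% × R$555.00 = R$1354.83
Pension Levy: 3.52% × R$9975.00 = R$351.12
Transit Levy: 2% × R$9975.00 = R$199.50
Social Insurance: 5% × R$9975.00 = R$498.75
Total withheld: R$1354.83 + R$351.12 + R$199.50 + R$498.75 = R$2404.20
Net pay: R$9975.00 − R$2404.20 = R$7570.80

R$7570.80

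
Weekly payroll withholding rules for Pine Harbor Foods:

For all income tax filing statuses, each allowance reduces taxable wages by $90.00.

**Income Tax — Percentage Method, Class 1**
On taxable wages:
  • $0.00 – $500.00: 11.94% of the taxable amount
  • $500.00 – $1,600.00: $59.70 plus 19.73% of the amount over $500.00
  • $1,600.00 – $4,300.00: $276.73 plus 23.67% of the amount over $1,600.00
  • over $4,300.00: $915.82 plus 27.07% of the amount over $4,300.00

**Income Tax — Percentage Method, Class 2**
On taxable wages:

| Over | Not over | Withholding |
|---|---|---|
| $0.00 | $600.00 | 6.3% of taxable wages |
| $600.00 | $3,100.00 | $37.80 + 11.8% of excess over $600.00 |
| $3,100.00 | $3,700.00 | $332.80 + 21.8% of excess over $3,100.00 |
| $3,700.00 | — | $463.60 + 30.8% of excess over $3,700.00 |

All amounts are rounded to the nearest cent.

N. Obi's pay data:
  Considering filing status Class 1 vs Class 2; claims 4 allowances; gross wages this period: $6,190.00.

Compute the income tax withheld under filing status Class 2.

$1,119.64

Income Tax (Class 2): taxable = $6,190.00 − 4×$90.00 = $5,830.00
  $463.60 + 30.8% × ($5,830.00 − $3,700.00) = $463.60 + 30.8% × $2,130.00 = $1,119.64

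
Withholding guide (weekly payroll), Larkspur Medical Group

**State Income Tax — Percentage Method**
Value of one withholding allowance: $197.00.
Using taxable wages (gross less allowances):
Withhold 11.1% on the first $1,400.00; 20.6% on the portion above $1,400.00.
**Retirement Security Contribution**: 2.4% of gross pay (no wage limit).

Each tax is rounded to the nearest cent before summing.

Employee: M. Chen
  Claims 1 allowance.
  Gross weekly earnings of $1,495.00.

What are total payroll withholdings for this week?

$179.96

State Income Tax: taxable = $1,495.00 − 1×$197.00 = $1,298.00
  11.1% × $1,298.00 = $144.08
Retirement Security Contribution: 2.4% × $1,495.00 = $35.88
Total: $144.08 + $35.88 = $179.96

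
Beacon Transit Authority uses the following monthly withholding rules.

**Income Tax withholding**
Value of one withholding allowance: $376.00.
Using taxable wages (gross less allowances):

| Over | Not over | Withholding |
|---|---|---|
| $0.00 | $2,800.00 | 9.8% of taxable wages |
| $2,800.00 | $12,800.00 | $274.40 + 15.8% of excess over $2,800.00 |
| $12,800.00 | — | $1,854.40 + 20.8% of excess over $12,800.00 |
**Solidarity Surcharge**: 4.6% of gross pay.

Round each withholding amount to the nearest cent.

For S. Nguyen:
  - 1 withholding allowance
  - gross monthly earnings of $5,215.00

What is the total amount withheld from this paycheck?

Income Tax: taxable = $5,215.00 − 1×$376.00 = $4,839.00
  $274.40 + 15.8% × ($4,839.00 − $2,800.00) = $274.40 + 15.8% × $2,039.00 = $596.56
Solidarity Surcharge: 4.6% × $5,215.00 = $239.89
Total: $596.56 + $239.89 = $836.45

$836.45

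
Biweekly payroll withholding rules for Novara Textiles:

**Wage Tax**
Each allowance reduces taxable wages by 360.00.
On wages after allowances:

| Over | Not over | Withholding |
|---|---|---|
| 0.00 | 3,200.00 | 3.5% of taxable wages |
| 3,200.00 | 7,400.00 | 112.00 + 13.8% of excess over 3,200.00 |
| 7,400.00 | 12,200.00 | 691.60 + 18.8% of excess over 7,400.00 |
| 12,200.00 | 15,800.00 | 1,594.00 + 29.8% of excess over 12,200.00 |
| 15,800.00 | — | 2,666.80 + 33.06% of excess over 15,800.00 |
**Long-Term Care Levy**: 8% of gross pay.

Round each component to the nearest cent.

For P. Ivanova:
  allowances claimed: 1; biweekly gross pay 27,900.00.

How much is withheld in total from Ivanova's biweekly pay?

Wage Tax: taxable = 27,900.00 − 1×360.00 = 27,540.00
  2,666.80 + 33.06% × (27,540.00 − 15,800.00) = 2,666.80 + 33.06% × 11,740.00 = 6,548.04
Long-Term Care Levy: 8% × 27,900.00 = 2,232.00
Total: 6,548.04 + 2,232.00 = 8,780.04

8,780.04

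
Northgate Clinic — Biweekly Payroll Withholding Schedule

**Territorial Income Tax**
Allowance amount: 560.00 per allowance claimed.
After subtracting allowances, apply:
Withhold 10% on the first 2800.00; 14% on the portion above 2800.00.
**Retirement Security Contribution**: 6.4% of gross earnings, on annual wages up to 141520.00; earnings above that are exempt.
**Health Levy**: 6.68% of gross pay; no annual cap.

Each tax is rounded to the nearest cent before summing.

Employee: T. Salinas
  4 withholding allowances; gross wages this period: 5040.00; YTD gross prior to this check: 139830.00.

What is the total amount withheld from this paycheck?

Territorial Income Tax: taxable = 5040.00 − 4×560.00 = 2800.00
  10% × 2800.00 = 280.00
Retirement Security Contribution: cap 141520.00 − YTD 139830.00 = 1690.00 subject; 6.4% × 1690.00 = 108.16
Health Levy: 6.68% × 5040.00 = 336.67
Total: 280.00 + 108.16 + 336.67 = 724.83

724.83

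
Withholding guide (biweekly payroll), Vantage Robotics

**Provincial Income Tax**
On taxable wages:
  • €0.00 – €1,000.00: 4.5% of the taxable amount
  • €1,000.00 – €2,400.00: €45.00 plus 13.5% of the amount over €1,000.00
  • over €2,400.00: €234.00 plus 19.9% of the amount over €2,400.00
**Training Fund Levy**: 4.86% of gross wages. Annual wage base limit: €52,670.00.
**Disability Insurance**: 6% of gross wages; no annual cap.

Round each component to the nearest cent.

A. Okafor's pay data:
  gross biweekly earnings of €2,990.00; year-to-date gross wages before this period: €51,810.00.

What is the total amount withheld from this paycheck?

Provincial Income Tax: taxable = €2,990.00
  €234.00 + 19.9% × (€2,990.00 − €2,400.00) = €234.00 + 19.9% × €590.00 = €351.41
Training Fund Levy: cap €52,670.00 − YTD €51,810.00 = €860.00 subject; 4.86% × €860.00 = €41.80
Disability Insurance: 6% × €2,990.00 = €179.40
Total: €351.41 + €41.80 + €179.40 = €572.61

€572.61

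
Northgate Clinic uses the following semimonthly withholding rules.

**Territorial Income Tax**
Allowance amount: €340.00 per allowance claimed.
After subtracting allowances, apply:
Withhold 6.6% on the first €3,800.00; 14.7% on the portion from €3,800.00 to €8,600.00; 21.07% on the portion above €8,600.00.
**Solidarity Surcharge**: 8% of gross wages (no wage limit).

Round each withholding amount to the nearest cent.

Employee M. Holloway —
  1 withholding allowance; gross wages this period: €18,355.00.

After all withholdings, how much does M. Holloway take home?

Territorial Income Tax: taxable = €18,355.00 − 1×€340.00 = €18,015.00
  €956.40 + 21.07% × (€18,015.00 − €8,600.00) = €956.40 + 21.07% × €9,415.00 = €2,940.14
Solidarity Surcharge: 8% × €18,355.00 = €1,468.40
Total withheld: €2,940.14 + €1,468.40 = €4,408.54
Net pay: €18,355.00 − €4,408.54 = €13,946.46

€13,946.46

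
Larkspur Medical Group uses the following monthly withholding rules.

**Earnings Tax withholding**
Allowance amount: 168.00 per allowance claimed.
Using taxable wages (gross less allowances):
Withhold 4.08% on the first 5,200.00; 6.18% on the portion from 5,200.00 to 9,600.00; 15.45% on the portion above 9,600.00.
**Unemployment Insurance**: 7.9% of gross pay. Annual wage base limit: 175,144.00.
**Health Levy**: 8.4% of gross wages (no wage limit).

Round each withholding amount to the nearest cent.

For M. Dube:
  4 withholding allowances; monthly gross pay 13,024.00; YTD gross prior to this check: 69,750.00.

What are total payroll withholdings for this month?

Earnings Tax: taxable = 13,024.00 − 4×168.00 = 12,352.00
  484.08 + 15.45% × (12,352.00 − 9,600.00) = 484.08 + 15.45% × 2,752.00 = 909.26
Unemployment Insurance: 7.9% × 13,024.00 = 1,028.90
Health Levy: 8.4% × 13,024.00 = 1,094.02
Total: 909.26 + 1,028.90 + 1,094.02 = 3,032.18

3,032.18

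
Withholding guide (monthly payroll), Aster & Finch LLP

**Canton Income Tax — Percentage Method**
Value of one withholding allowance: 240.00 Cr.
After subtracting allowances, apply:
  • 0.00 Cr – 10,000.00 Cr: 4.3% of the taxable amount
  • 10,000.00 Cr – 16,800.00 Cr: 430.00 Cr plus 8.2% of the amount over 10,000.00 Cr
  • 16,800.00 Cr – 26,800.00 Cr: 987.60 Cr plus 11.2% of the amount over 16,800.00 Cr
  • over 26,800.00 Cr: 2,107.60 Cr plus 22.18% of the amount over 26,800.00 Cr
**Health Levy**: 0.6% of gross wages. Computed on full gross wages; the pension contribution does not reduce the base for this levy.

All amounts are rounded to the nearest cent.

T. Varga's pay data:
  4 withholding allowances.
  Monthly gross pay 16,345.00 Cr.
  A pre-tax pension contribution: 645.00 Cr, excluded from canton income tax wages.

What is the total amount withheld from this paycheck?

Canton Income Tax: taxable = 16,345.00 Cr − 645.00 Cr − 4×240.00 Cr = 14,740.00 Cr
  430.00 Cr + 8.2% × (14,740.00 Cr − 10,000.00 Cr) = 430.00 Cr + 8.2% × 4,740.00 Cr = 818.68 Cr
Health Levy: 0.6% × 16,345.00 Cr = 98.07 Cr
Total: 818.68 Cr + 98.07 Cr = 916.75 Cr

916.75 Cr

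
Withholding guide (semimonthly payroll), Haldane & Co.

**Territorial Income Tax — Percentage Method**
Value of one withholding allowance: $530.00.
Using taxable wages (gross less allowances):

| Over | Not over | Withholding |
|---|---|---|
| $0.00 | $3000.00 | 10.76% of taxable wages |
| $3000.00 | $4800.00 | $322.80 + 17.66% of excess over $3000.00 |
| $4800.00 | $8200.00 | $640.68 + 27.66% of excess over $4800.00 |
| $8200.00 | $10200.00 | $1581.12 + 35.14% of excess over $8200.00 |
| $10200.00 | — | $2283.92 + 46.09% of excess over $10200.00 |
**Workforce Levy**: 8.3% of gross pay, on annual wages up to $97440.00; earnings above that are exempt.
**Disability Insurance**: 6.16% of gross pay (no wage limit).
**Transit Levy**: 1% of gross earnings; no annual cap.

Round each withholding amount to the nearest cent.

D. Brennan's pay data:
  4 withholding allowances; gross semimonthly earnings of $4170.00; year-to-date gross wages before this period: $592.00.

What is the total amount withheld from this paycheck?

Territorial Income Tax: taxable = $4170.00 − 4×$530.00 = $2050.00
  10.76% × $2050.00 = $220.58
Workforce Levy: 8.3% × $4170.00 = $346.11
Disability Insurance: 6.16% × $4170.00 = $256.87
Transit Levy: 1% × $4170.00 = $41.70
Total: $220.58 + $346.11 + $256.87 + $41.70 = $865.26

$865.26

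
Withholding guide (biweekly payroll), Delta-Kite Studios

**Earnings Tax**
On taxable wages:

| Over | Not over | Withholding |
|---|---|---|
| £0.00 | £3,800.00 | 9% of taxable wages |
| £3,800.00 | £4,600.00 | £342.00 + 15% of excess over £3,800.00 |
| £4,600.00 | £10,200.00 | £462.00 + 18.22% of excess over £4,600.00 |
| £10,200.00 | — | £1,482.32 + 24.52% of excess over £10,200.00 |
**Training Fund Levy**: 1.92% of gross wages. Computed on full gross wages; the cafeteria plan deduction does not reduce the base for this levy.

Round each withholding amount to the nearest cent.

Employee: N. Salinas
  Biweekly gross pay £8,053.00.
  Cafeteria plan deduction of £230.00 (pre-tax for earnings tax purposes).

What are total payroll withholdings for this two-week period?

Earnings Tax: taxable = £8,053.00 − £230.00 = £7,823.00
  £462.00 + 18.22% × (£7,823.00 − £4,600.00) = £462.00 + 18.22% × £3,223.00 = £1,049.23
Training Fund Levy: 1.92% × £8,053.00 = £154.62
Total: £1,049.23 + £154.62 = £1,203.85

£1,203.85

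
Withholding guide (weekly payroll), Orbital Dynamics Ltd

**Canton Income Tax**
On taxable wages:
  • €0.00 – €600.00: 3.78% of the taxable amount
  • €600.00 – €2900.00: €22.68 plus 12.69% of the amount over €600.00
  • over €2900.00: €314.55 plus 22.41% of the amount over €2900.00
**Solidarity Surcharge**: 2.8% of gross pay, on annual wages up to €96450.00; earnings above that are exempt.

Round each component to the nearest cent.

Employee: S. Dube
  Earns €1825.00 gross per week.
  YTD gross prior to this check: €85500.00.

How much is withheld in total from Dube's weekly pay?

Canton Income Tax: taxable = €1825.00
  €22.68 + 12.69% × (€1825.00 − €600.00) = €22.68 + 12.69% × €1225.00 = €178.13
Solidarity Surcharge: 2.8% × €1825.00 = €51.10
Total: €178.13 + €51.10 = €229.23

€229.23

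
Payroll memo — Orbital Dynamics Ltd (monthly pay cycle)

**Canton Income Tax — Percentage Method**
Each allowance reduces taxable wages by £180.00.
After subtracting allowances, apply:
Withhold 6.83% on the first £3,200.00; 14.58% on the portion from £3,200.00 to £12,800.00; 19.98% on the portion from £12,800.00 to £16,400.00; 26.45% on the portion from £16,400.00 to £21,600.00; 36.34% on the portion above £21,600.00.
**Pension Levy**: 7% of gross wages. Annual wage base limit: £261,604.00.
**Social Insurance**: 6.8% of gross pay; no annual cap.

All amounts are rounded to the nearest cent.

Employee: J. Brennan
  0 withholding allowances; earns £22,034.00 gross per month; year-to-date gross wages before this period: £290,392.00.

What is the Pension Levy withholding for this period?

£0.00

Pension Levy: YTD £290,392.00 ≥ cap £261,604.00 → £0.00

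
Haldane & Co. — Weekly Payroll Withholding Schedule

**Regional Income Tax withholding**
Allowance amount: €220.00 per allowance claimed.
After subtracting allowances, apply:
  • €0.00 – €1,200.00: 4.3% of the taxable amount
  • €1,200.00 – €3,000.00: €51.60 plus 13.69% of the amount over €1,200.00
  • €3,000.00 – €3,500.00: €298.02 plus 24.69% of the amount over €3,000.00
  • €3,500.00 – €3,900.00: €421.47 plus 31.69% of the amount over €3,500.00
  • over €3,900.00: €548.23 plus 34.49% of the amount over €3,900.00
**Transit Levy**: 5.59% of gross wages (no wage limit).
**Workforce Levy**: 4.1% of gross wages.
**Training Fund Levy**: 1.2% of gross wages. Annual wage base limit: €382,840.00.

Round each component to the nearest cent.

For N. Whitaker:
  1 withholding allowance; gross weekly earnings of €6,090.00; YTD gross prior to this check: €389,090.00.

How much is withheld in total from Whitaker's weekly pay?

€1,817.80

Regional Income Tax: taxable = €6,090.00 − 1×€220.00 = €5,870.00
  €548.23 + 34.49% × (€5,870.00 − €3,900.00) = €548.23 + 34.49% × €1,970.00 = €1,227.68
Transit Levy: 5.59% × €6,090.00 = €340.43
Workforce Levy: 4.1% × €6,090.00 = €249.69
Training Fund Levy: YTD €389,090.00 ≥ cap €382,840.00 → €0.00
Total: €1,227.68 + €340.43 + €249.69 + €0.00 = €1,817.80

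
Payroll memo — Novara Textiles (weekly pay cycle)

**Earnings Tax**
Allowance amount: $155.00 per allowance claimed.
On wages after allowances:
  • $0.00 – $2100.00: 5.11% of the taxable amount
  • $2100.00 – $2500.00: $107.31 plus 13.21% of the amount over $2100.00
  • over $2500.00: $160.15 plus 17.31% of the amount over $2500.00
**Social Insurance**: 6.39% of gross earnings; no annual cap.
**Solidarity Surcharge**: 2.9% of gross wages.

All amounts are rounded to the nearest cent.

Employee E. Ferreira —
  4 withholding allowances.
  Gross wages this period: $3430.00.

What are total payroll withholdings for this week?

Earnings Tax: taxable = $3430.00 − 4×$155.00 = $2810.00
  $160.15 + 17.31% × ($2810.00 − $2500.00) = $160.15 + 17.31% × $310.00 = $213.81
Social Insurance: 6.39% × $3430.00 = $219.18
Solidarity Surcharge: 2.9% × $3430.00 = $99.47
Total: $213.81 + $219.18 + $99.47 = $532.46

$532.46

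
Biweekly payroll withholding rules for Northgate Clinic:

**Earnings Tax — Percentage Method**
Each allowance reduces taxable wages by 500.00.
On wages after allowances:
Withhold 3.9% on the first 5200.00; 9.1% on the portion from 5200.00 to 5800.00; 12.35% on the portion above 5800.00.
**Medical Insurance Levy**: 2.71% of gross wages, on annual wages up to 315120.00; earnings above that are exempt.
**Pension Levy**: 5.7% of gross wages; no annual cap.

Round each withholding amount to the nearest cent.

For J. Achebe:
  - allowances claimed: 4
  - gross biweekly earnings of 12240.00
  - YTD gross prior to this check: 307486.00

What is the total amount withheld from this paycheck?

Earnings Tax: taxable = 12240.00 − 4×500.00 = 10240.00
  257.40 + 12.35% × (10240.00 − 5800.00) = 257.40 + 12.35% × 4440.00 = 805.74
Medical Insurance Levy: cap 315120.00 − YTD 307486.00 = 7634.00 subject; 2.71% × 7634.00 = 206.88
Pension Levy: 5.7% × 12240.00 = 697.68
Total: 805.74 + 206.88 + 697.68 = 1710.30

1710.30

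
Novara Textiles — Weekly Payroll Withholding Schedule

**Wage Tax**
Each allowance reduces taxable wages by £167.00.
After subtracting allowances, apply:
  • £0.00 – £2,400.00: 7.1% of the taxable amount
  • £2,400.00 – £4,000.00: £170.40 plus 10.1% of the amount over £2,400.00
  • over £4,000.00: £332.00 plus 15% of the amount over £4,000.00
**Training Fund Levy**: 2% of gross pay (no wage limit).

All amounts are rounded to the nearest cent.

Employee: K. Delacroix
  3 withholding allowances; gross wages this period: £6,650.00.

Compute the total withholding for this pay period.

£787.35

Wage Tax: taxable = £6,650.00 − 3×£167.00 = £6,149.00
  £332.00 + 15% × (£6,149.00 − £4,000.00) = £332.00 + 15% × £2,149.00 = £654.35
Training Fund Levy: 2% × £6,650.00 = £133.00
Total: £654.35 + £133.00 = £787.35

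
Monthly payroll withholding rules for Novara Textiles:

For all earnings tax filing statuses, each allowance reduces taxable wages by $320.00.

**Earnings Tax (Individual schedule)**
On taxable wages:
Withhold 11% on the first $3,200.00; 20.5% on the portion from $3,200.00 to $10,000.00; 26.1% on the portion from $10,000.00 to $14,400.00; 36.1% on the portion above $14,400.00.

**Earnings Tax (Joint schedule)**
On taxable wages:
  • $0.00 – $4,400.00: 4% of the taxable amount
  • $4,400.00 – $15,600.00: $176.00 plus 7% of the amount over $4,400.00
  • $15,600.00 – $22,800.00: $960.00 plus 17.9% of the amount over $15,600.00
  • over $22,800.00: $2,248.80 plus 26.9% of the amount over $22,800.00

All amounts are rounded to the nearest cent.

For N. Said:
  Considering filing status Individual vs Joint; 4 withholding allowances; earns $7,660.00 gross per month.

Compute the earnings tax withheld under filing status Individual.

Earnings Tax (Individual): taxable = $7,660.00 − 4×$320.00 = $6,380.00
  $352.00 + 20.5% × ($6,380.00 − $3,200.00) = $352.00 + 20.5% × $3,180.00 = $1,003.90

$1,003.90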